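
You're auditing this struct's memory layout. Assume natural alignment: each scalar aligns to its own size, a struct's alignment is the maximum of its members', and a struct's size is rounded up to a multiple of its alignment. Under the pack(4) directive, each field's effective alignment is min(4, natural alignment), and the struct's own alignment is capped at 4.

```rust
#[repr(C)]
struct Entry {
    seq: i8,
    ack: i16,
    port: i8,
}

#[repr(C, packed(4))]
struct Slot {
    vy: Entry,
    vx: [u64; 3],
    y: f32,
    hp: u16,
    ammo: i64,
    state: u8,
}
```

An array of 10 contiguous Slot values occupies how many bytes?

520

Entry: 0..1  seq  (1B, 1-aligned); 1..2  -- padding (1B); 2..4  ack  (2B, 2-aligned); 4..5  port  (1B, 1-aligned); 5..6  -- tail padding (1B); sizeof = 6, alignof = 2
0..6  vy  (6B, 2-aligned)
6..8  -- padding (2B)
8..32  vx  (24B, 4-aligned)
32..36  y  (4B, 4-aligned)
36..38  hp  (2B, 2-aligned)
38..40  -- padding (2B)
40..48  ammo  (8B, 4-aligned)
48..49  state  (1B, 1-aligned)
49..52  -- tail padding (3B)
sizeof = 52, alignof = 4
array of 10: 10 × 52 = 520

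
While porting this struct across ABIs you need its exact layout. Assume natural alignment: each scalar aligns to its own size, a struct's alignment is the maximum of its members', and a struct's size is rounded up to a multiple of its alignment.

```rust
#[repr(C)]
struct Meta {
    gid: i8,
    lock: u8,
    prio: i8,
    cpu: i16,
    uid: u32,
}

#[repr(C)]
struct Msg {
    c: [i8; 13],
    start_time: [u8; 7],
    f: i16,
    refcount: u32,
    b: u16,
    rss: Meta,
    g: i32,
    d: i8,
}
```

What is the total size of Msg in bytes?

Meta: gid at 0 (size 1, align 1) → ends 1; lock at 1 (size 1, align 1) → ends 2; prio at 2 (size 1, align 1) → ends 3; pad 1 to align 2 for cpu; cpu at 4 (size 2, align 2) → ends 6; pad 2 to align 4 for uid; uid at 8 (size 4, align 4) → ends 12; total 12 bytes, alignment 4
c at 0 (size 13, align 1) → ends 13
start_time at 13 (size 7, align 1) → ends 20
f at 20 (size 2, align 2) → ends 22
pad 2 to align 4 for refcount
refcount at 24 (size 4, align 4) → ends 28
b at 28 (size 2, align 2) → ends 30
pad 2 to align 4 for rss
rss at 32 (size 12, align 4) → ends 44
g at 44 (size 4, align 4) → ends 48
d at 48 (size 1, align 1) → ends 49
tail pad 3 to reach multiple of 4
total 52 bytes, alignment 4

52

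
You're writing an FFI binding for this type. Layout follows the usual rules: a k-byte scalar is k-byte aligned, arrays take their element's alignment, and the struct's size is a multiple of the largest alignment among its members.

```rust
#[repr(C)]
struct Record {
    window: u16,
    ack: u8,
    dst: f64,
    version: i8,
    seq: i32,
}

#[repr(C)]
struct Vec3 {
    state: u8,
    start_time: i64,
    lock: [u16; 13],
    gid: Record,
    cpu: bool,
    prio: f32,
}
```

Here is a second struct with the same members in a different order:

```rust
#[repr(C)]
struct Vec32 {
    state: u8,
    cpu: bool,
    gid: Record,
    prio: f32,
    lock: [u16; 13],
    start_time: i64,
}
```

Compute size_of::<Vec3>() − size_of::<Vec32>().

8

Record: 0..2  window  (2B, 2-aligned); 2..3  ack  (1B, 1-aligned); 3..8  -- padding (5B); 8..16  dst  (8B, 8-aligned); 16..17  version  (1B, 1-aligned); 17..20  -- padding (3B); 20..24  seq  (4B, 4-aligned); sizeof = 24, alignof = 8
0..1  state  (1B, 1-aligned)
1..8  -- padding (7B)
8..16  start_time  (8B, 8-aligned)
16..42  lock  (26B, 2-aligned)
42..48  -- padding (6B)
48..72  gid  (24B, 8-aligned)
72..73  cpu  (1B, 1-aligned)
73..76  -- padding (3B)
76..80  prio  (4B, 4-aligned)
sizeof = 80, alignof = 8
— Vec32 —
0..1  state  (1B, 1-aligned)
1..2  cpu  (1B, 1-aligned)
2..8  -- padding (6B)
8..32  gid  (24B, 8-aligned)
32..36  prio  (4B, 4-aligned)
36..62  lock  (26B, 2-aligned)
62..64  -- padding (2B)
64..72  start_time  (8B, 8-aligned)
sizeof = 72, alignof = 8
80 − 72 = 8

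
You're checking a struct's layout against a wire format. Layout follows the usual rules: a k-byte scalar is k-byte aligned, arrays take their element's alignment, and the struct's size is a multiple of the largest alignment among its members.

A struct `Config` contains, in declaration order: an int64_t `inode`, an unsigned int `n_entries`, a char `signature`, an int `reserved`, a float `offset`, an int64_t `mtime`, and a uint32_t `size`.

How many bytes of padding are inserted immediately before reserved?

inode at 0 (size 8, align 8) → ends 8
n_entries at 8 (size 4, align 4) → ends 12
signature at 12 (size 1, align 1) → ends 13
pad 3 to align 4 for reserved
reserved at 16 (size 4, align 4) → ends 20

3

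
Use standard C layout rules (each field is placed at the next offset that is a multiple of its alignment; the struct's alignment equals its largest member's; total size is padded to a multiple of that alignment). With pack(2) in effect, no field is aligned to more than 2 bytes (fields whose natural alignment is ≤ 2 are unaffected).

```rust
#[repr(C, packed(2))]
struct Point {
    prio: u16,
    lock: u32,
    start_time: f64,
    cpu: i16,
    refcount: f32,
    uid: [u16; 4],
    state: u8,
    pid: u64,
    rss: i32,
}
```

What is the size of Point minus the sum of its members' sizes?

1

prio at 0 (size 2, align 2) → ends 2
lock at 2 (size 4, align 2) → ends 6
start_time at 6 (size 8, align 2) → ends 14
cpu at 14 (size 2, align 2) → ends 16
refcount at 16 (size 4, align 2) → ends 20
uid at 20 (size 8, align 2) → ends 28
state at 28 (size 1, align 1) → ends 29
pad 1 to align 2 for pid
pid at 30 (size 8, align 2) → ends 38
rss at 38 (size 4, align 2) → ends 42
total 42 bytes, alignment 2
data bytes 41, size 42 → padding 1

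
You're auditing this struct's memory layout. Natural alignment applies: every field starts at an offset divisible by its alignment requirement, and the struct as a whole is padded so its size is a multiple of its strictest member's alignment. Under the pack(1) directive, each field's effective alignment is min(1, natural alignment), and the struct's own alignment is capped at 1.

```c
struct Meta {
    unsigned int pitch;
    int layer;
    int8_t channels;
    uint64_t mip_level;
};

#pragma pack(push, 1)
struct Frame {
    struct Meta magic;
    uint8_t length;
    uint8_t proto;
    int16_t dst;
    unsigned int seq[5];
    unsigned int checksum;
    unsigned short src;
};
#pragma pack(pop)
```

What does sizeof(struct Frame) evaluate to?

Meta: @0: pitch [4B, align 4] → 4; @4: layer [4B, align 4] → 8; @8: channels [1B, align 1] → 9; +7 pad (align 8); @16: mip_level [8B, align 8] → 24; size 24, align 8
@0: magic [24B, align 1] → 24
@24: length [1B, align 1] → 25
@25: proto [1B, align 1] → 26
@26: dst [2B, align 1] → 28
@28: seq [20B, align 1] → 48
@48: checksum [4B, align 1] → 52
@52: src [2B, align 1] → 54
size 54, align 1

54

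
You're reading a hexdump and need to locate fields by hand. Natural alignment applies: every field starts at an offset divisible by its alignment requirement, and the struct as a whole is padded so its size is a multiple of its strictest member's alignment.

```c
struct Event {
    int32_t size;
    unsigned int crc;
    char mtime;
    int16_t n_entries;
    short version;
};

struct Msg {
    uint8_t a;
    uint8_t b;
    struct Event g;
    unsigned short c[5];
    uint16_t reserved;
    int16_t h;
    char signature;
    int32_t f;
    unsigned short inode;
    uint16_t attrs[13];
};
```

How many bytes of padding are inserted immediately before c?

Event: 0..4  size  (4B, 4-aligned); 4..8  crc  (4B, 4-aligned); 8..9  mtime  (1B, 1-aligned); 9..10  -- padding (1B); 10..12  n_entries  (2B, 2-aligned); 12..14  version  (2B, 2-aligned); 14..16  -- tail padding (2B); sizeof = 16, alignof = 4
0..1  a  (1B, 1-aligned)
1..2  b  (1B, 1-aligned)
2..4  -- padding (2B)
4..20  g  (16B, 4-aligned)
20..30  c  (10B, 2-aligned)

0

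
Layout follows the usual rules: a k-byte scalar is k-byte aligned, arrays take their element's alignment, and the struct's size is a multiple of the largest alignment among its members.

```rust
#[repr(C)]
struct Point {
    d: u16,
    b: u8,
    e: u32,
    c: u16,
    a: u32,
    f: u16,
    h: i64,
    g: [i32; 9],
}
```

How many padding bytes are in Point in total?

d at 0 (size 2, align 2) → ends 2
b at 2 (size 1, align 1) → ends 3
pad 1 to align 4 for e
e at 4 (size 4, align 4) → ends 8
c at 8 (size 2, align 2) → ends 10
pad 2 to align 4 for a
a at 12 (size 4, align 4) → ends 16
f at 16 (size 2, align 2) → ends 18
pad 6 to align 8 for h
h at 24 (size 8, align 8) → ends 32
g at 32 (size 36, align 4) → ends 68
tail pad 4 to reach multiple of 8
total 72 bytes, alignment 8
data bytes 59, size 72 → padding 13

13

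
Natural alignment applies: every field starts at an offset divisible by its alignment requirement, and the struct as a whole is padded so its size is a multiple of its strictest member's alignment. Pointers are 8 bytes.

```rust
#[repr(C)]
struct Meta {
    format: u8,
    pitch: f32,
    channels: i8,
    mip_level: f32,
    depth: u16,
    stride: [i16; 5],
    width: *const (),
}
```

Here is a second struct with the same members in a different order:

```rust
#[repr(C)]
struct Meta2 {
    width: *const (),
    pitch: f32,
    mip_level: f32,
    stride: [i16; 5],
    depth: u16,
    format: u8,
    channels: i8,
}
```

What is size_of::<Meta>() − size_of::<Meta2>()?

8

format at 0 (size 1, align 1) → ends 1
pad 3 to align 4 for pitch
pitch at 4 (size 4, align 4) → ends 8
channels at 8 (size 1, align 1) → ends 9
pad 3 to align 4 for mip_level
mip_level at 12 (size 4, align 4) → ends 16
depth at 16 (size 2, align 2) → ends 18
stride at 18 (size 10, align 2) → ends 28
pad 4 to align 8 for width
width at 32 (size 8, align 8) → ends 40
total 40 bytes, alignment 8
— Meta2 —
width at 0 (size 8, align 8) → ends 8
pitch at 8 (size 4, align 4) → ends 12
mip_level at 12 (size 4, align 4) → ends 16
stride at 16 (size 10, align 2) → ends 26
depth at 26 (size 2, align 2) → ends 28
format at 28 (size 1, align 1) → ends 29
channels at 29 (size 1, align 1) → ends 30
tail pad 2 to reach multiple of 8
total 32 bytes, alignment 8
40 − 32 = 8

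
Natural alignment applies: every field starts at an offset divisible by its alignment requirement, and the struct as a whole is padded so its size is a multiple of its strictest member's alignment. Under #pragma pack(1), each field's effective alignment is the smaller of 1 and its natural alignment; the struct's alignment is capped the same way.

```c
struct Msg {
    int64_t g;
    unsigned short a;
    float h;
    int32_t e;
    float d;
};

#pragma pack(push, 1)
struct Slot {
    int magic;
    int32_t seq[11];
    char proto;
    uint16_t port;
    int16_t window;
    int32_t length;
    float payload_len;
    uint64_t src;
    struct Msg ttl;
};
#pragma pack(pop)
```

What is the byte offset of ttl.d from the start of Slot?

89

Msg: g at 0 (size 8, align 8) → ends 8; a at 8 (size 2, align 2) → ends 10; pad 2 to align 4 for h; h at 12 (size 4, align 4) → ends 16; e at 16 (size 4, align 4) → ends 20; d at 20 (size 4, align 4) → ends 24; total 24 bytes, alignment 8
magic at 0 (size 4, align 1) → ends 4
seq at 4 (size 44, align 1) → ends 48
proto at 48 (size 1, align 1) → ends 49
port at 49 (size 2, align 1) → ends 51
window at 51 (size 2, align 1) → ends 53
length at 53 (size 4, align 1) → ends 57
payload_len at 57 (size 4, align 1) → ends 61
src at 61 (size 8, align 1) → ends 69
ttl at 69 (size 24, align 1) → ends 93
within Msg: d at 20
69 + 20 = 89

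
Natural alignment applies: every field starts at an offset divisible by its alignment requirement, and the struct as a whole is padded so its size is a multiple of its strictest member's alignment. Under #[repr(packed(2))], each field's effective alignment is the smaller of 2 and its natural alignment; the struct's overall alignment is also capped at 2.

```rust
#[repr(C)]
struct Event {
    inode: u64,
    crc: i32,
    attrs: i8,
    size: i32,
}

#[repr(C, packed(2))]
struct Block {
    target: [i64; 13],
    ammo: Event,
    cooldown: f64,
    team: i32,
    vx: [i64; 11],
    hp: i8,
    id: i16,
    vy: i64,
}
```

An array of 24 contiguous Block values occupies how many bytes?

5760

Event: 0..8  inode  (8B, 8-aligned); 8..12  crc  (4B, 4-aligned); 12..13  attrs  (1B, 1-aligned); 13..16  -- padding (3B); 16..20  size  (4B, 4-aligned); 20..24  -- tail padding (4B); sizeof = 24, alignof = 8
0..104  target  (104B, 2-aligned)
104..128  ammo  (24B, 2-aligned)
128..136  cooldown  (8B, 2-aligned)
136..140  team  (4B, 2-aligned)
140..228  vx  (88B, 2-aligned)
228..229  hp  (1B, 1-aligned)
229..230  -- padding (1B)
230..232  id  (2B, 2-aligned)
232..240  vy  (8B, 2-aligned)
sizeof = 240, alignof = 2
array of 24: 24 × 240 = 5760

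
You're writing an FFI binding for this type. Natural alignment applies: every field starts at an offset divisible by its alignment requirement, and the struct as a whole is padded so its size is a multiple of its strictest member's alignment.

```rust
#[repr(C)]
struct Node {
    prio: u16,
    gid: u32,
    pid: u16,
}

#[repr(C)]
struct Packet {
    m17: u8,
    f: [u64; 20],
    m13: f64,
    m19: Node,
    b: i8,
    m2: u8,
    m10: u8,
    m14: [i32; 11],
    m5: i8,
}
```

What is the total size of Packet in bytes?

Node: prio at 0 (size 2, align 2) → ends 2; pad 2 to align 4 for gid; gid at 4 (size 4, align 4) → ends 8; pid at 8 (size 2, align 2) → ends 10; tail pad 2 to reach multiple of 4; total 12 bytes, alignment 4
m17 at 0 (size 1, align 1) → ends 1
pad 7 to align 8 for f
f at 8 (size 160, align 8) → ends 168
m13 at 168 (size 8, align 8) → ends 176
m19 at 176 (size 12, align 4) → ends 188
b at 188 (size 1, align 1) → ends 189
m2 at 189 (size 1, align 1) → ends 190
m10 at 190 (size 1, align 1) → ends 191
pad 1 to align 4 for m14
m14 at 192 (size 44, align 4) → ends 236
m5 at 236 (size 1, align 1) → ends 237
tail pad 3 to reach multiple of 8
total 240 bytes, alignment 8

240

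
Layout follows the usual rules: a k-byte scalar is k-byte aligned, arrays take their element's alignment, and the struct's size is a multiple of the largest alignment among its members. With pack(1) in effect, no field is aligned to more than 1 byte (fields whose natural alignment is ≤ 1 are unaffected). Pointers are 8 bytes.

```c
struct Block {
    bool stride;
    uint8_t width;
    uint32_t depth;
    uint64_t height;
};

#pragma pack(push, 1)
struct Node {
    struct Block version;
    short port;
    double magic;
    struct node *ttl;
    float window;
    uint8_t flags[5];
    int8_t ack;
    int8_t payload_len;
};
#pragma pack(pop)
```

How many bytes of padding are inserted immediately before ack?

0

Block: @0: stride [1B, align 1] → 1; @1: width [1B, align 1] → 2; +2 pad (align 4); @4: depth [4B, align 4] → 8; @8: height [8B, align 8] → 16; size 16, align 8
@0: version [16B, align 1] → 16
@16: port [2B, align 1] → 18
@18: magic [8B, align 1] → 26
@26: ttl [8B, align 1] → 34
@34: window [4B, align 1] → 38
@38: flags [5B, align 1] → 43
@43: ack [1B, align 1] → 44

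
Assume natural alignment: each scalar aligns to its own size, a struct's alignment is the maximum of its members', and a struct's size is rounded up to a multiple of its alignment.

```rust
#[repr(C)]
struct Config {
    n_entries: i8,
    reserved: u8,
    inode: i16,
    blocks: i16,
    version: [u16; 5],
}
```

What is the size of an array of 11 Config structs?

176

@0: n_entries [1B, align 1] → 1
@1: reserved [1B, align 1] → 2
@2: inode [2B, align 2] → 4
@4: blocks [2B, align 2] → 6
@6: version [10B, align 2] → 16
size 16, align 2
array of 11: 11 × 16 = 176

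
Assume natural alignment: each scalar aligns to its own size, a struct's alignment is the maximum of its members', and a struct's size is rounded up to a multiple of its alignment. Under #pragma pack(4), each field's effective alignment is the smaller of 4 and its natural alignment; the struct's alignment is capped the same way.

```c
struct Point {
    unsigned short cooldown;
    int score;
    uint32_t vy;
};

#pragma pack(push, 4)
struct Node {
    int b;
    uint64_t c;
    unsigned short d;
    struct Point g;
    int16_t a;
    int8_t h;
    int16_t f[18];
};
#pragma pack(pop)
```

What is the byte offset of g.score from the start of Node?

Point: 0..2  cooldown  (2B, 2-aligned); 2..4  -- padding (2B); 4..8  score  (4B, 4-aligned); 8..12  vy  (4B, 4-aligned); sizeof = 12, alignof = 4
0..4  b  (4B, 4-aligned)
4..12  c  (8B, 4-aligned)
12..14  d  (2B, 2-aligned)
14..16  -- padding (2B)
16..28  g  (12B, 4-aligned)
within Point: score at 4
16 + 4 = 20

20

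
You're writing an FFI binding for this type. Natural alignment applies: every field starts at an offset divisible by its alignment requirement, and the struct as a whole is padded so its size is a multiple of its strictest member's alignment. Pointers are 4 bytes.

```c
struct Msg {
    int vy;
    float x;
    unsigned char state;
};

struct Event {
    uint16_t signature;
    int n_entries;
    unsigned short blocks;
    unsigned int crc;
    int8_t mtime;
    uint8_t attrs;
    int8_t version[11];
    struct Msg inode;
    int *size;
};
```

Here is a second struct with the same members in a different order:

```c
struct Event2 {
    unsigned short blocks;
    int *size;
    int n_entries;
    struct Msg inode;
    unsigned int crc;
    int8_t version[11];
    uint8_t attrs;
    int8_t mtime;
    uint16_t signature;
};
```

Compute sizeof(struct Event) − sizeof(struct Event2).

Msg: vy at 0 (size 4, align 4) → ends 4; x at 4 (size 4, align 4) → ends 8; state at 8 (size 1, align 1) → ends 9; tail pad 3 to reach multiple of 4; total 12 bytes, alignment 4
signature at 0 (size 2, align 2) → ends 2
pad 2 to align 4 for n_entries
n_entries at 4 (size 4, align 4) → ends 8
blocks at 8 (size 2, align 2) → ends 10
pad 2 to align 4 for crc
crc at 12 (size 4, align 4) → ends 16
mtime at 16 (size 1, align 1) → ends 17
attrs at 17 (size 1, align 1) → ends 18
version at 18 (size 11, align 1) → ends 29
pad 3 to align 4 for inode
inode at 32 (size 12, align 4) → ends 44
size at 44 (size 4, align 4) → ends 48
total 48 bytes, alignment 4
— Event2 —
blocks at 0 (size 2, align 2) → ends 2
pad 2 to align 4 for size
size at 4 (size 4, align 4) → ends 8
n_entries at 8 (size 4, align 4) → ends 12
inode at 12 (size 12, align 4) → ends 24
crc at 24 (size 4, align 4) → ends 28
version at 28 (size 11, align 1) → ends 39
attrs at 39 (size 1, align 1) → ends 40
mtime at 40 (size 1, align 1) → ends 41
pad 1 to align 2 for signature
signature at 42 (size 2, align 2) → ends 44
total 44 bytes, alignment 4
48 − 44 = 4

4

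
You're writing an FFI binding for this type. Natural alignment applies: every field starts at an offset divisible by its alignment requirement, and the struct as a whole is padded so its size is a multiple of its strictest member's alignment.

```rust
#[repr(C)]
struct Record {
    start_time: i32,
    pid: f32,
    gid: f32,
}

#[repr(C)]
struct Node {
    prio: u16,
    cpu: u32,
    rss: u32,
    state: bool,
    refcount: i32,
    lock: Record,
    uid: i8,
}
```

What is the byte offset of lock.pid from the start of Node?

24

Record: start_time at 0 (size 4, align 4) → ends 4; pid at 4 (size 4, align 4) → ends 8; gid at 8 (size 4, align 4) → ends 12; total 12 bytes, alignment 4
prio at 0 (size 2, align 2) → ends 2
pad 2 to align 4 for cpu
cpu at 4 (size 4, align 4) → ends 8
rss at 8 (size 4, align 4) → ends 12
state at 12 (size 1, align 1) → ends 13
pad 3 to align 4 for refcount
refcount at 16 (size 4, align 4) → ends 20
lock at 20 (size 12, align 4) → ends 32
within Record: pid at 4
20 + 4 = 24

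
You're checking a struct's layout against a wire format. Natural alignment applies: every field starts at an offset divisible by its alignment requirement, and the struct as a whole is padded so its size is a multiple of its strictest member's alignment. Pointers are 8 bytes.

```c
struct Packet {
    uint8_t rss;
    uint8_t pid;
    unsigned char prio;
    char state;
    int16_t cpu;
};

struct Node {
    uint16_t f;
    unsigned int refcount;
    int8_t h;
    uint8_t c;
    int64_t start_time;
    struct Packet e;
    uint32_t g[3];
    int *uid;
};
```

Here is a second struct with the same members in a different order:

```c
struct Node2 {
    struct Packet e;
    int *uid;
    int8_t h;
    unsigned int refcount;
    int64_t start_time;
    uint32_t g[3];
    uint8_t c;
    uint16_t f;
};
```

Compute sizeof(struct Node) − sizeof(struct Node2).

Packet: 0..1  rss  (1B, 1-aligned); 1..2  pid  (1B, 1-aligned); 2..3  prio  (1B, 1-aligned); 3..4  state  (1B, 1-aligned); 4..6  cpu  (2B, 2-aligned); sizeof = 6, alignof = 2
0..2  f  (2B, 2-aligned)
2..4  -- padding (2B)
4..8  refcount  (4B, 4-aligned)
8..9  h  (1B, 1-aligned)
9..10  c  (1B, 1-aligned)
10..16  -- padding (6B)
16..24  start_time  (8B, 8-aligned)
24..30  e  (6B, 2-aligned)
30..32  -- padding (2B)
32..44  g  (12B, 4-aligned)
44..48  -- padding (4B)
48..56  uid  (8B, 8-aligned)
sizeof = 56, alignof = 8
— Node2 —
0..6  e  (6B, 2-aligned)
6..8  -- padding (2B)
8..16  uid  (8B, 8-aligned)
16..17  h  (1B, 1-aligned)
17..20  -- padding (3B)
20..24  refcount  (4B, 4-aligned)
24..32  start_time  (8B, 8-aligned)
32..44  g  (12B, 4-aligned)
44..45  c  (1B, 1-aligned)
45..46  -- padding (1B)
46..48  f  (2B, 2-aligned)
sizeof = 48, alignof = 8
56 − 48 = 8

8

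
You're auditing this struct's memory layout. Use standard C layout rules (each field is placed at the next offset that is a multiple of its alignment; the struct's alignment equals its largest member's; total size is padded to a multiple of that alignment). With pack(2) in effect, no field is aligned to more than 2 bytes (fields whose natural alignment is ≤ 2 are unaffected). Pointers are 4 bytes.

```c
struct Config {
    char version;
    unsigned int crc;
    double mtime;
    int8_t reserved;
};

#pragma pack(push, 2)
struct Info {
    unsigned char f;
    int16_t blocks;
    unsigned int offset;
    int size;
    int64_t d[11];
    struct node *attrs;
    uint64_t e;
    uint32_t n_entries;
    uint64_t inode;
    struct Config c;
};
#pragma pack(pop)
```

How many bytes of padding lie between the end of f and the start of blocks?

Config: @0: version [1B, align 1] → 1; +3 pad (align 4); @4: crc [4B, align 4] → 8; @8: mtime [8B, align 8] → 16; @16: reserved [1B, align 1] → 17; +7 tail pad (align 8); size 24, align 8
@0: f [1B, align 1] → 1
+1 pad (align 2)
@2: blocks [2B, align 2] → 4

1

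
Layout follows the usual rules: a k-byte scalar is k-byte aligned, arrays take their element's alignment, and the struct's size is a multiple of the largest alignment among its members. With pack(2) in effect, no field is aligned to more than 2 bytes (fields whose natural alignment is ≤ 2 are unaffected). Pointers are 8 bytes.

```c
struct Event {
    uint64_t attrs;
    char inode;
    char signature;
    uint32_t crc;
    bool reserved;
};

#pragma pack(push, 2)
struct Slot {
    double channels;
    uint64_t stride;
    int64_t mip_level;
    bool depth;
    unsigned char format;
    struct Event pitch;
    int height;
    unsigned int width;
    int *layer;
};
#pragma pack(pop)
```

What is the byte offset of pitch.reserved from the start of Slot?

42

Event: @0: attrs [8B, align 8] → 8; @8: inode [1B, align 1] → 9; @9: signature [1B, align 1] → 10; +2 pad (align 4); @12: crc [4B, align 4] → 16; @16: reserved [1B, align 1] → 17; +7 tail pad (align 8); size 24, align 8
@0: channels [8B, align 2] → 8
@8: stride [8B, align 2] → 16
@16: mip_level [8B, align 2] → 24
@24: depth [1B, align 1] → 25
@25: format [1B, align 1] → 26
@26: pitch [24B, align 2] → 50
within Event: reserved at 16
26 + 16 = 42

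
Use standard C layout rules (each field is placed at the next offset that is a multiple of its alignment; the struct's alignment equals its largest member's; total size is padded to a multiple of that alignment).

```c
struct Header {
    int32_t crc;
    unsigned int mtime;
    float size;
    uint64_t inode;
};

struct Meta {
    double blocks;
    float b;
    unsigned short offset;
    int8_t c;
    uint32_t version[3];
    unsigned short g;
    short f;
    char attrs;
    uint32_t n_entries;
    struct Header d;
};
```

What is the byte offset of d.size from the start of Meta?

Header: 0..4  crc  (4B, 4-aligned); 4..8  mtime  (4B, 4-aligned); 8..12  size  (4B, 4-aligned); 12..16  -- padding (4B); 16..24  inode  (8B, 8-aligned); sizeof = 24, alignof = 8
0..8  blocks  (8B, 8-aligned)
8..12  b  (4B, 4-aligned)
12..14  offset  (2B, 2-aligned)
14..15  c  (1B, 1-aligned)
15..16  -- padding (1B)
16..28  version  (12B, 4-aligned)
28..30  g  (2B, 2-aligned)
30..32  f  (2B, 2-aligned)
32..33  attrs  (1B, 1-aligned)
33..36  -- padding (3B)
36..40  n_entries  (4B, 4-aligned)
40..64  d  (24B, 8-aligned)
within Header: size at 8
40 + 8 = 48

48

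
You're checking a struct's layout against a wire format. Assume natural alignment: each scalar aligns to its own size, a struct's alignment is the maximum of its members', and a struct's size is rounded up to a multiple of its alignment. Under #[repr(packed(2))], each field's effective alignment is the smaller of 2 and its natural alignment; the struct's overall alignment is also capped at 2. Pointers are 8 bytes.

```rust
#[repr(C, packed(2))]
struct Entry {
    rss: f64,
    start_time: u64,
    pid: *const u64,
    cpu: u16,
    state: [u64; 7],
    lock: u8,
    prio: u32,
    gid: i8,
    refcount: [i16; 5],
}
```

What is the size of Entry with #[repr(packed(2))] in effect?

0..8  rss  (8B, 2-aligned)
8..16  start_time  (8B, 2-aligned)
16..24  pid  (8B, 2-aligned)
24..26  cpu  (2B, 2-aligned)
26..82  state  (56B, 2-aligned)
82..83  lock  (1B, 1-aligned)
83..84  -- padding (1B)
84..88  prio  (4B, 2-aligned)
88..89  gid  (1B, 1-aligned)
89..90  -- padding (1B)
90..100  refcount  (10B, 2-aligned)
sizeof = 100, alignof = 2

100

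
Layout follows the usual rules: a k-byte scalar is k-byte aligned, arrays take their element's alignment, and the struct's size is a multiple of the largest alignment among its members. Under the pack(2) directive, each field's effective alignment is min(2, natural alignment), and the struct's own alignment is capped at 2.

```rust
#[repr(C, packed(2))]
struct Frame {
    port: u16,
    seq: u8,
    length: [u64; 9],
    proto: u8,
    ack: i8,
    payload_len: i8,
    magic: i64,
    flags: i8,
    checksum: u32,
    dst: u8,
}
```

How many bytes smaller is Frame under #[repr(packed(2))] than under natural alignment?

natural layout:
  port at 0 (size 2, align 2) → ends 2
  seq at 2 (size 1, align 1) → ends 3
  pad 5 to align 8 for length
  length at 8 (size 72, align 8) → ends 80
  proto at 80 (size 1, align 1) → ends 81
  ack at 81 (size 1, align 1) → ends 82
  payload_len at 82 (size 1, align 1) → ends 83
  pad 5 to align 8 for magic
  magic at 88 (size 8, align 8) → ends 96
  flags at 96 (size 1, align 1) → ends 97
  pad 3 to align 4 for checksum
  checksum at 100 (size 4, align 4) → ends 104
  dst at 104 (size 1, align 1) → ends 105
  tail pad 7 to reach multiple of 8
  total 112 bytes, alignment 8
packed(2) layout:
  port at 0 (size 2, align 2) → ends 2
  seq at 2 (size 1, align 1) → ends 3
  pad 1 to align 2 for length
  length at 4 (size 72, align 2) → ends 76
  proto at 76 (size 1, align 1) → ends 77
  ack at 77 (size 1, align 1) → ends 78
  payload_len at 78 (size 1, align 1) → ends 79
  pad 1 to align 2 for magic
  magic at 80 (size 8, align 2) → ends 88
  flags at 88 (size 1, align 1) → ends 89
  pad 1 to align 2 for checksum
  checksum at 90 (size 4, align 2) → ends 94
  dst at 94 (size 1, align 1) → ends 95
  tail pad 1 to reach multiple of 2
  total 96 bytes, alignment 2
112 − 96 = 16

16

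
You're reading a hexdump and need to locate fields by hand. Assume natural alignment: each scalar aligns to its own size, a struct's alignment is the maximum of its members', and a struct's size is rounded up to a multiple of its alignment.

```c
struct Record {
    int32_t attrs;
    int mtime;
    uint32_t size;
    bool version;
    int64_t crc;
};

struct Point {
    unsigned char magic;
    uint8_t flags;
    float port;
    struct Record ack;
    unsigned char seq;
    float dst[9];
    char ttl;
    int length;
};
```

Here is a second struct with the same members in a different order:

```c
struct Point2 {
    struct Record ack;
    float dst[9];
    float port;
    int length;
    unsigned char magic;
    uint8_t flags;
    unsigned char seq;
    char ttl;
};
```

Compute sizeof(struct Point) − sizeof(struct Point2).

8

Record: attrs at 0 (size 4, align 4) → ends 4; mtime at 4 (size 4, align 4) → ends 8; size at 8 (size 4, align 4) → ends 12; version at 12 (size 1, align 1) → ends 13; pad 3 to align 8 for crc; crc at 16 (size 8, align 8) → ends 24; total 24 bytes, alignment 8
magic at 0 (size 1, align 1) → ends 1
flags at 1 (size 1, align 1) → ends 2
pad 2 to align 4 for port
port at 4 (size 4, align 4) → ends 8
ack at 8 (size 24, align 8) → ends 32
seq at 32 (size 1, align 1) → ends 33
pad 3 to align 4 for dst
dst at 36 (size 36, align 4) → ends 72
ttl at 72 (size 1, align 1) → ends 73
pad 3 to align 4 for length
length at 76 (size 4, align 4) → ends 80
total 80 bytes, alignment 8
— Point2 —
ack at 0 (size 24, align 8) → ends 24
dst at 24 (size 36, align 4) → ends 60
port at 60 (size 4, align 4) → ends 64
length at 64 (size 4, align 4) → ends 68
magic at 68 (size 1, align 1) → ends 69
flags at 69 (size 1, align 1) → ends 70
seq at 70 (size 1, align 1) → ends 71
ttl at 71 (size 1, align 1) → ends 72
total 72 bytes, alignment 8
80 − 72 = 8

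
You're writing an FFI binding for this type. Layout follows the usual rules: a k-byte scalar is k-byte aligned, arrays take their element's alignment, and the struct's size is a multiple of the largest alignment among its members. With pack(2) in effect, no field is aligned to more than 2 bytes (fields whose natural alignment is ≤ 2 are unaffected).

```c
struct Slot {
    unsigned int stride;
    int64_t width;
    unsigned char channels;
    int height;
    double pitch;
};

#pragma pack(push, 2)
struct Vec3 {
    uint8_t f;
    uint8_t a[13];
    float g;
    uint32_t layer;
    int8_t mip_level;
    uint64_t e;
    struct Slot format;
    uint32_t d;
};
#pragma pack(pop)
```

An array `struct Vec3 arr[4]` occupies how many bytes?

Slot: 0..4  stride  (4B, 4-aligned); 4..8  -- padding (4B); 8..16  width  (8B, 8-aligned); 16..17  channels  (1B, 1-aligned); 17..20  -- padding (3B); 20..24  height  (4B, 4-aligned); 24..32  pitch  (8B, 8-aligned); sizeof = 32, alignof = 8
0..1  f  (1B, 1-aligned)
1..14  a  (13B, 1-aligned)
14..18  g  (4B, 2-aligned)
18..22  layer  (4B, 2-aligned)
22..23  mip_level  (1B, 1-aligned)
23..24  -- padding (1B)
24..32  e  (8B, 2-aligned)
32..64  format  (32B, 2-aligned)
64..68  d  (4B, 2-aligned)
sizeof = 68, alignof = 2
array of 4: 4 × 68 = 272

272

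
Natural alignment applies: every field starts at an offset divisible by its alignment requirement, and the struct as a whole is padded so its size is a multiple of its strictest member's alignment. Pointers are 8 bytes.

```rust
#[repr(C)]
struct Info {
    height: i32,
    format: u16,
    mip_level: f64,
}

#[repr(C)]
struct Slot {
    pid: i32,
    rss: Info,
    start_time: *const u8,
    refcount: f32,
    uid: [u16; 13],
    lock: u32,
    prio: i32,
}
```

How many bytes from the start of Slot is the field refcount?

32

Info: 0..4  height  (4B, 4-aligned); 4..6  format  (2B, 2-aligned); 6..8  -- padding (2B); 8..16  mip_level  (8B, 8-aligned); sizeof = 16, alignof = 8
0..4  pid  (4B, 4-aligned)
4..8  -- padding (4B)
8..24  rss  (16B, 8-aligned)
24..32  start_time  (8B, 8-aligned)
32..36  refcount  (4B, 4-aligned)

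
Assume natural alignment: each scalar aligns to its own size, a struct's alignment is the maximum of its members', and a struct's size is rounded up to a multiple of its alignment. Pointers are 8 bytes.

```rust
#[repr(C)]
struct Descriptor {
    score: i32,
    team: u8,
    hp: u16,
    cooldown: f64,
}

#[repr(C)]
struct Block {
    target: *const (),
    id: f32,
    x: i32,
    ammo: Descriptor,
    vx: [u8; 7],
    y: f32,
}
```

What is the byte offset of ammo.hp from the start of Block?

22

Descriptor: score at 0 (size 4, align 4) → ends 4; team at 4 (size 1, align 1) → ends 5; pad 1 to align 2 for hp; hp at 6 (size 2, align 2) → ends 8; cooldown at 8 (size 8, align 8) → ends 16; total 16 bytes, alignment 8
target at 0 (size 8, align 8) → ends 8
id at 8 (size 4, align 4) → ends 12
x at 12 (size 4, align 4) → ends 16
ammo at 16 (size 16, align 8) → ends 32
within Descriptor: hp at 6
16 + 6 = 22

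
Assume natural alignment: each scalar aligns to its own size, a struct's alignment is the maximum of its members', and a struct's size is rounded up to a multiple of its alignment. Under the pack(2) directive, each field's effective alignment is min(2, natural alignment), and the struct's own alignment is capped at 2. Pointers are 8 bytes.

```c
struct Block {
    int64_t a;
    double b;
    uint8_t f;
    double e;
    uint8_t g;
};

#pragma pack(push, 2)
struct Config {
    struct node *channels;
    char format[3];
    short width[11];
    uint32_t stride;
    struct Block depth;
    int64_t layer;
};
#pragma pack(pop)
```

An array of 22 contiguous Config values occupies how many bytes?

1892

Block: a at 0 (size 8, align 8) → ends 8; b at 8 (size 8, align 8) → ends 16; f at 16 (size 1, align 1) → ends 17; pad 7 to align 8 for e; e at 24 (size 8, align 8) → ends 32; g at 32 (size 1, align 1) → ends 33; tail pad 7 to reach multiple of 8; total 40 bytes, alignment 8
channels at 0 (size 8, align 2) → ends 8
format at 8 (size 3, align 1) → ends 11
pad 1 to align 2 for width
width at 12 (size 22, align 2) → ends 34
stride at 34 (size 4, align 2) → ends 38
depth at 38 (size 40, align 2) → ends 78
layer at 78 (size 8, align 2) → ends 86
total 86 bytes, alignment 2
array of 22: 22 × 86 = 1892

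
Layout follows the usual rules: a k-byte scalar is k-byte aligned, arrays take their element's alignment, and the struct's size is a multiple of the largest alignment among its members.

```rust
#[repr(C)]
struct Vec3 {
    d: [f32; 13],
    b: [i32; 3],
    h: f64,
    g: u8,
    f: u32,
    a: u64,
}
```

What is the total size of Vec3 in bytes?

d at 0 (size 52, align 4) → ends 52
b at 52 (size 12, align 4) → ends 64
h at 64 (size 8, align 8) → ends 72
g at 72 (size 1, align 1) → ends 73
pad 3 to align 4 for f
f at 76 (size 4, align 4) → ends 80
a at 80 (size 8, align 8) → ends 88
total 88 bytes, alignment 8

88 bytes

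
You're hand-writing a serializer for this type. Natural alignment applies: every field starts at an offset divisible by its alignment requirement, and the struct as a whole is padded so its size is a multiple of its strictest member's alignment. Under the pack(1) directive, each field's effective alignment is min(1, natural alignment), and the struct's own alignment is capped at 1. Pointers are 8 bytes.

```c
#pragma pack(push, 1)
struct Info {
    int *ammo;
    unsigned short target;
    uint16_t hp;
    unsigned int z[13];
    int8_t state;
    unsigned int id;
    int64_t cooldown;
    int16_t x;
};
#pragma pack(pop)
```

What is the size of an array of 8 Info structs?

632

@0: ammo [8B, align 1] → 8
@8: target [2B, align 1] → 10
@10: hp [2B, align 1] → 12
@12: z [52B, align 1] → 64
@64: state [1B, align 1] → 65
@65: id [4B, align 1] → 69
@69: cooldown [8B, align 1] → 77
@77: x [2B, align 1] → 79
size 79, align 1
array of 8: 8 × 79 = 632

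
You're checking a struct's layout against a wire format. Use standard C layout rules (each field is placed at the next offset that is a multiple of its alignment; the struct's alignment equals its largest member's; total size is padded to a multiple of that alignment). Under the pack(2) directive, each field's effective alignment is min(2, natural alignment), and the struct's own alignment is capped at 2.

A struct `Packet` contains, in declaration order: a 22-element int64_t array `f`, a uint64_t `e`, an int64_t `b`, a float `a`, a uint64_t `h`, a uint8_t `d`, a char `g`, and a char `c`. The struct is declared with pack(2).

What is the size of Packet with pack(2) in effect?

208

0..176  f  (176B, 2-aligned)
176..184  e  (8B, 2-aligned)
184..192  b  (8B, 2-aligned)
192..196  a  (4B, 2-aligned)
196..204  h  (8B, 2-aligned)
204..205  d  (1B, 1-aligned)
205..206  g  (1B, 1-aligned)
206..207  c  (1B, 1-aligned)
207..208  -- tail padding (1B)
sizeof = 208, alignof = 2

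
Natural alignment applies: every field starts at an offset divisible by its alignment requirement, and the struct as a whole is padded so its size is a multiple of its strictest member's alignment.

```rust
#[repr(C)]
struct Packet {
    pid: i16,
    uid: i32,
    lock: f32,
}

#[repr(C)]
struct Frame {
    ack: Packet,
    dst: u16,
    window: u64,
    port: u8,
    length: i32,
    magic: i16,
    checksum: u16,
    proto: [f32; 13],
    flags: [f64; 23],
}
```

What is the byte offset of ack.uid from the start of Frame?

4

Packet: 0..2  pid  (2B, 2-aligned); 2..4  -- padding (2B); 4..8  uid  (4B, 4-aligned); 8..12  lock  (4B, 4-aligned); sizeof = 12, alignof = 4
0..12  ack  (12B, 4-aligned)
within Packet: uid at 4
0 + 4 = 4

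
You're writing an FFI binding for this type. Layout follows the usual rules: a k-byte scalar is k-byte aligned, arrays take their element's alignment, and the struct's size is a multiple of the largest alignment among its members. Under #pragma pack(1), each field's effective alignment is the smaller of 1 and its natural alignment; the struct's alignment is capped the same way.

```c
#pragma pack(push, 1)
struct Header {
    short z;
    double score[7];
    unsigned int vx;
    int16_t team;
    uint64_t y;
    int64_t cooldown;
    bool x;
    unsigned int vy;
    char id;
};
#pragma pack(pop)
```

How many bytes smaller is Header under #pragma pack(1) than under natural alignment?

18

natural layout:
  @0: z [2B, align 2] → 2
  +6 pad (align 8)
  @8: score [56B, align 8] → 64
  @64: vx [4B, align 4] → 68
  @68: team [2B, align 2] → 70
  +2 pad (align 8)
  @72: y [8B, align 8] → 80
  @80: cooldown [8B, align 8] → 88
  @88: x [1B, align 1] → 89
  +3 pad (align 4)
  @92: vy [4B, align 4] → 96
  @96: id [1B, align 1] → 97
  +7 tail pad (align 8)
  size 104, align 8
packed(1) layout:
  @0: z [2B, align 1] → 2
  @2: score [56B, align 1] → 58
  @58: vx [4B, align 1] → 62
  @62: team [2B, align 1] → 64
  @64: y [8B, align 1] → 72
  @72: cooldown [8B, align 1] → 80
  @80: x [1B, align 1] → 81
  @81: vy [4B, align 1] → 85
  @85: id [1B, align 1] → 86
  size 86, align 1
104 − 86 = 18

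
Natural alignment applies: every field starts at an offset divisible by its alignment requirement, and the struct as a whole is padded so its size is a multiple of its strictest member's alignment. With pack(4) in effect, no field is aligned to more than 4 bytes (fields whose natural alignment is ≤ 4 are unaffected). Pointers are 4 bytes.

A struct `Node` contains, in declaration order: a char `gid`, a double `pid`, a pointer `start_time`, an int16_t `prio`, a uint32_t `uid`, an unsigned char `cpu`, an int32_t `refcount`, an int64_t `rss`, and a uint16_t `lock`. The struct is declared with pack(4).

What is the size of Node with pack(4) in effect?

44

gid at 0 (size 1, align 1) → ends 1
pad 3 to align 4 for pid
pid at 4 (size 8, align 4) → ends 12
start_time at 12 (size 4, align 4) → ends 16
prio at 16 (size 2, align 2) → ends 18
pad 2 to align 4 for uid
uid at 20 (size 4, align 4) → ends 24
cpu at 24 (size 1, align 1) → ends 25
pad 3 to align 4 for refcount
refcount at 28 (size 4, align 4) → ends 32
rss at 32 (size 8, align 4) → ends 40
lock at 40 (size 2, align 2) → ends 42
tail pad 2 to reach multiple of 4
total 44 bytes, alignment 4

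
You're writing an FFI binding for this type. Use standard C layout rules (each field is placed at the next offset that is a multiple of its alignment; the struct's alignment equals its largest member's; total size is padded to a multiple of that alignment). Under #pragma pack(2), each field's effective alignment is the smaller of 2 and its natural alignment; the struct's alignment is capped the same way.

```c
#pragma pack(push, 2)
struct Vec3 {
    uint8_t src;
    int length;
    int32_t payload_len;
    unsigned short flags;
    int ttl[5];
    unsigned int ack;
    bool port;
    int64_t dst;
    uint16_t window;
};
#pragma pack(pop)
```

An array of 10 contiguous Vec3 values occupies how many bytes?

480

@0: src [1B, align 1] → 1
+1 pad (align 2)
@2: length [4B, align 2] → 6
@6: payload_len [4B, align 2] → 10
@10: flags [2B, align 2] → 12
@12: ttl [20B, align 2] → 32
@32: ack [4B, align 2] → 36
@36: port [1B, align 1] → 37
+1 pad (align 2)
@38: dst [8B, align 2] → 46
@46: window [2B, align 2] → 48
size 48, align 2
array of 10: 10 × 48 = 480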